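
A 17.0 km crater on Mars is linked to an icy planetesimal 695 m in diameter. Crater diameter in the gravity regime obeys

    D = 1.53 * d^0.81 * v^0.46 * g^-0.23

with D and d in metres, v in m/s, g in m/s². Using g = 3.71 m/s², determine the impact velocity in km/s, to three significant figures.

v ≈ 11.9 km/s

Rearranging for v: v = [D / (1.53 · 695^0.81 · 3.71^-0.23)]^(1/0.46).
D = 17000 m.
695^0.81 = 200.5
3.71^-0.23 = 0.7397
Denominator = 1.53 × 200.5 × 0.7397 = 226.9
D / 226.9 = 17000 / 226.9 = 74.92
v = 74.92^(1/0.46) = 74.92^2.1739 = 11890 m/s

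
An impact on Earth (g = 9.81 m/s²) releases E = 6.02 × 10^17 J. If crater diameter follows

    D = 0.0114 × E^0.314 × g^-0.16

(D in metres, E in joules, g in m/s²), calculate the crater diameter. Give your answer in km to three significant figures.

E^0.314 = (6.02 × 10^17)^0.314 = 3.826 × 10^5
g^-0.16 = 9.81^-0.16 = 0.6940
D = 0.0114 × 3.826 × 10^5 × 0.6940 = 3027 m
   = 3.027 km

D ≈ 3.03 km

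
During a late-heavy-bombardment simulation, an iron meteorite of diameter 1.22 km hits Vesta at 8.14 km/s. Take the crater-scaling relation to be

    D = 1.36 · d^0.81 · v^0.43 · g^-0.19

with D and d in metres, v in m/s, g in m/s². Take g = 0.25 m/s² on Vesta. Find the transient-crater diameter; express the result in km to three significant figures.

D ≈ 26.9 km

In SI units: d = 1220 m, v = 8140 m/s.
d^0.81 = 1220^0.81 = 316.2
v^0.43 = 8140^0.43 = 48.04
g^-0.19 = 0.25^-0.19 = 1.301
D = 1.36 × 316.2 × 48.04 × 1.301 = 26877 m
   = 26.88 km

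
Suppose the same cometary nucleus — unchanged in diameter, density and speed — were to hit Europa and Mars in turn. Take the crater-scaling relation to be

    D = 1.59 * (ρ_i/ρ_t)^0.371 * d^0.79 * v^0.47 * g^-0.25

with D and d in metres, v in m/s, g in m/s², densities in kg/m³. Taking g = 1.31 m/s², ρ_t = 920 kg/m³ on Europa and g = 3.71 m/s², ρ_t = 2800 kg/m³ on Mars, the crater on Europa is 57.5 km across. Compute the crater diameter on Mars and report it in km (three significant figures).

The impactor-only factors (d, v, ρ_i) cancel in the ratio, leaving D_Mars/D_Europa = (g_Mars/g_Europa)^-0.25 · (ρ_t,Europa/ρ_t,Mars)^0.371.
(3.71/1.31)^-0.25 = 2.832^-0.25 = 0.7709
(920/2800)^0.371 = 0.3286^0.371 = 0.6617
Ratio = 0.7709 × 0.6617 = 0.5101
D_Mars = 0.5101 × 57.5 km = 29.3 km

D ≈ 29.3 km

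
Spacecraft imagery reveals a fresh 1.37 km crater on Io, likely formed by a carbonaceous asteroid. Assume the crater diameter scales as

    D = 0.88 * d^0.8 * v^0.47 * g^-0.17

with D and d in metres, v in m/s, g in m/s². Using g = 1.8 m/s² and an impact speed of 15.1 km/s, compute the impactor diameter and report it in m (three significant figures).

d ≈ 38.9 m

Rearranging for d: d = [D / (0.88 · 15100^0.47 · 1.8^-0.17)]^(1/0.8).
D = 1370 m.
15100^0.47 = 92.07
1.8^-0.17 = 0.9049
Denominator = 0.88 × 92.07 × 0.9049 = 73.32
D / 73.32 = 1370 / 73.32 = 18.69
d = 18.69^(1/0.8) = 18.69^1.25 = 38.86 m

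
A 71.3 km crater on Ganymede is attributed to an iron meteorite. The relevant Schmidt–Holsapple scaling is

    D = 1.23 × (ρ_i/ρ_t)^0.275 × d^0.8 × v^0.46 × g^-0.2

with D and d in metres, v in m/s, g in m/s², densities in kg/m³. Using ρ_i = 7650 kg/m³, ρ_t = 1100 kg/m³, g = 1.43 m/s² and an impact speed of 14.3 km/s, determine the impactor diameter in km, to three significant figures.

Rearranging for d: d = [D / (1.23 · (7650/1100)^0.275 · 14300^0.46 · 1.43^-0.2)]^(1/0.8).
D = 71300 m.
(7650/1100)^0.275 = 1.705
14300^0.46 = 81.56
1.43^-0.2 = 0.9310
Denominator = 1.23 × 1.705 × 81.56 × 0.9310 = 159.2
D / 159.2 = 71300 / 159.2 = 447.9
d = 447.9^(1/0.8) = 447.9^1.25 = 2061 m

d ≈ 2.06 km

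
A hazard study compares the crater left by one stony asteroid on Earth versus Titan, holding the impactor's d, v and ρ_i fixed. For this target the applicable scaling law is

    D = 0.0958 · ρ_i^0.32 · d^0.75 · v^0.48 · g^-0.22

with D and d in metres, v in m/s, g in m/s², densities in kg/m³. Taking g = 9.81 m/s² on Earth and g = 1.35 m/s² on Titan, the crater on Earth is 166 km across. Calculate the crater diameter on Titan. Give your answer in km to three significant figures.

D ≈ 257 km

All impactor-dependent factors cancel in the ratio, leaving D_Titan/D_Earth = (g_Titan/g_Earth)^-0.22.
(1.35/9.81)^-0.22 = 0.1376^-0.22 = 1.547
D_Titan = 1.547 × 166 km = 257 km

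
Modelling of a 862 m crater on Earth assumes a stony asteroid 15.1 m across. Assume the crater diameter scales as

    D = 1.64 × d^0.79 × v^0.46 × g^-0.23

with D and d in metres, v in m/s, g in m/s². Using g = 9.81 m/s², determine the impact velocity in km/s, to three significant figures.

v ≈ 24.3 km/s

Rearranging for v: v = [D / (1.64 · 15.1^0.79 · 9.81^-0.23)]^(1/0.46).
15.1^0.79 = 8.539
9.81^-0.23 = 0.5914
Denominator = 1.64 × 8.539 × 0.5914 = 8.282
D / 8.282 = 862 / 8.282 = 104.1
v = 104.1^(1/0.46) = 104.1^2.1739 = 24307 m/s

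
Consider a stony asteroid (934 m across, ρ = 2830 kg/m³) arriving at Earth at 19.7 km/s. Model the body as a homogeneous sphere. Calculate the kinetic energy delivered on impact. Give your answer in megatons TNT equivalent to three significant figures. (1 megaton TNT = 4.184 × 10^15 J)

E ≈ 56000 Mt TNT

v = 19700 m/s.
Mass m = (π/6) ρ d³ = (π/6) × 2830 × (934)³ = 1.207 × 10^12 kg
E = ½ m v² = 0.5 × 1.207 × 10^12 × (19700)² = 2.342 × 10^20 J
   = 2.342 × 10^20 / 4.184×10^15 = 55975 Mt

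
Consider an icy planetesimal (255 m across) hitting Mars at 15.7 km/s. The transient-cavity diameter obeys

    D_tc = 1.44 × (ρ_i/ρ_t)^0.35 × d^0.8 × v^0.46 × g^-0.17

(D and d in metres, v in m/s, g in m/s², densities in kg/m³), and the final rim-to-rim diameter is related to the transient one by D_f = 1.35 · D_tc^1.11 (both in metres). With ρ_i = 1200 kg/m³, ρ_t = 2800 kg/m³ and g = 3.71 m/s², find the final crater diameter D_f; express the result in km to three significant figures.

D_f ≈ 21.6 km

v = 15700 m/s.
(ρ_i/ρ_t)^0.35 = (1200/2800)^0.35 = 0.7434
d^0.8 = 255^0.8 = 84.18
v^0.46 = 15700^0.46 = 85.14
g^-0.17 = 3.71^-0.17 = 0.8002
D_tc = 1.44 × 0.7434 × 84.18 × 85.14 × 0.8002 = 6139 m
D_f = 1.35 × (6139)^1.11 = 21633 m
     = 21.63 km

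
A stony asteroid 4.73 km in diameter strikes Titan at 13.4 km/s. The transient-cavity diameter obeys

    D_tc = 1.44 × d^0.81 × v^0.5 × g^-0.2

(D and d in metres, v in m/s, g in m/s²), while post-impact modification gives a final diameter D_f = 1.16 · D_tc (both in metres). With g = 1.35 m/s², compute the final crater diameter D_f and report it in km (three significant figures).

In SI: d = 4730 m, v = 13400 m/s.
d^0.81 = 4730^0.81 = 947.6
v^0.5 = 13400^0.5 = 115.8
g^-0.2 = 1.35^-0.2 = 0.9417
D_tc = 1.44 × 947.6 × 115.8 × 0.9417 = 1.488 × 10^5 m
D_f = 1.16 × 1.488 × 10^5 = 1.726 × 10^5 m
     = 172.6 km

D_f ≈ 173 km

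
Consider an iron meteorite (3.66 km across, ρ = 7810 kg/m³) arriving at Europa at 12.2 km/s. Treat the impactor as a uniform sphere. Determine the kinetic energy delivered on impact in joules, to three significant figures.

d = 3660 m; v = 12200 m/s.
Mass m = (π/6) ρ d³ = (π/6) × 7810 × (3660)³ = 2.005 × 10^14 kg
E = ½ m v² = 0.5 × 2.005 × 10^14 × (12200)² = 1.492 × 10^22 J

E ≈ 1.49 × 10^22 J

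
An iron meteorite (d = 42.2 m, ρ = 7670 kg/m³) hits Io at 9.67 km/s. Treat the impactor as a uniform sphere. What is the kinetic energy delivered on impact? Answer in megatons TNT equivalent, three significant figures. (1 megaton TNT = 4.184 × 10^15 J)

E ≈ 3.37 Mt TNT

v = 9670 m/s.
Mass m = (π/6) ρ d³ = (π/6) × 7670 × (42.2)³ = 3.018 × 10^8 kg
E = ½ m v² = 0.5 × 3.018 × 10^8 × (9670)² = 1.411 × 10^16 J
   = 1.411 × 10^16 / 4.184×10^15 = 3.372 Mt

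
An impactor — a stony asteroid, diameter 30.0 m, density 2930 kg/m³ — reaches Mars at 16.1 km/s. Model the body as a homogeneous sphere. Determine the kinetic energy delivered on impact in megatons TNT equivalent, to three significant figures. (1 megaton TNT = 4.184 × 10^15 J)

v = 16100 m/s.
Mass m = (π/6) ρ d³ = (π/6) × 2930 × (30)³ = 4.142 × 10^7 kg
E = ½ m v² = 0.5 × 4.142 × 10^7 × (16100)² = 5.368 × 10^15 J
   = 5.368 × 10^15 / 4.184×10^15 = 1.283 Mt

E ≈ 1.28 Mt TNT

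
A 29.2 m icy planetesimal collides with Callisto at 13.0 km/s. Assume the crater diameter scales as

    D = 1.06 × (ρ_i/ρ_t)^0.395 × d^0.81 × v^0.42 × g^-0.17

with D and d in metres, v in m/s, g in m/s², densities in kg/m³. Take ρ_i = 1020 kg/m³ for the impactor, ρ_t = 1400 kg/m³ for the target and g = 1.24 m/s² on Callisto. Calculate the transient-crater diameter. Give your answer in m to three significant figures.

In SI units: v = 13000 m/s.
(ρ_i/ρ_t)^0.395 = (1020/1400)^0.395 = 0.8824
d^0.81 = 29.2^0.81 = 15.38
v^0.42 = 13000^0.42 = 53.44
g^-0.17 = 1.24^-0.17 = 0.9641
D = 1.06 × 0.8824 × 15.38 × 53.44 × 0.9641 = 741.2 m

D ≈ 741 m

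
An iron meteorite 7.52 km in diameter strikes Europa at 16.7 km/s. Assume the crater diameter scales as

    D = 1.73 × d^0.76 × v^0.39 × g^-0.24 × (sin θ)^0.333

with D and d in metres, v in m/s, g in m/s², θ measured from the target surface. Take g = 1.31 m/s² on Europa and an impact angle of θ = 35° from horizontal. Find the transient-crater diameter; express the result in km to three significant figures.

In SI units: d = 7520 m, v = 16700 m/s.
d^0.76 = 7520^0.76 = 882.9
v^0.39 = 16700^0.39 = 44.35
g^-0.24 = 1.31^-0.24 = 0.9372
(sin 35°)^0.333 = 0.5736^0.333 = 0.8310
D = 1.73 × 882.9 × 44.35 × 0.9372 × 0.8310 = 52758 m
   = 52.76 km

D ≈ 52.8 km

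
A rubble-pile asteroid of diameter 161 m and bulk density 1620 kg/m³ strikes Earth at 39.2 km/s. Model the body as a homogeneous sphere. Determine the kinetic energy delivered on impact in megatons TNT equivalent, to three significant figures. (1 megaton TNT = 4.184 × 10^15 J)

E ≈ 650 Mt TNT

v = 39200 m/s.
Mass m = (π/6) ρ d³ = (π/6) × 1620 × (161)³ = 3.540 × 10^9 kg
E = ½ m v² = 0.5 × 3.540 × 10^9 × (39200)² = 2.720 × 10^18 J
   = 2.720 × 10^18 / 4.184×10^15 = 650.1 Mt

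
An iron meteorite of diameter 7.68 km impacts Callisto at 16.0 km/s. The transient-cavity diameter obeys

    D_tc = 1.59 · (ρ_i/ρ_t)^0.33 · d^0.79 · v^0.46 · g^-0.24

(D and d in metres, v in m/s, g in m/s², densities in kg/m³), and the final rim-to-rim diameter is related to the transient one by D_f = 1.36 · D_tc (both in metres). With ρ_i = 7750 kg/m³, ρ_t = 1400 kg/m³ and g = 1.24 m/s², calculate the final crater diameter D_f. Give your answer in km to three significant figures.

In SI: d = 7680 m, v = 16000 m/s.
(ρ_i/ρ_t)^0.33 = (7750/1400)^0.33 = 1.759
d^0.79 = 7680^0.79 = 1173
v^0.46 = 16000^0.46 = 85.88
g^-0.24 = 1.24^-0.24 = 0.9497
D_tc = 1.59 × 1.759 × 1173 × 85.88 × 0.9497 = 2.676 × 10^5 m
D_f = 1.36 × 2.676 × 10^5 = 3.639 × 10^5 m
     = 363.9 km

D_f ≈ 364 km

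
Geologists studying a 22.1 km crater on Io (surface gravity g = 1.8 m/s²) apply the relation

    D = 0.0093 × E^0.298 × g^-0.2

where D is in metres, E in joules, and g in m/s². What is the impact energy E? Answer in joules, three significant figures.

E ≈ 3.69 × 10^21 J

Rearranging: E = [D / (0.0093 · g^-0.2)]^(1/0.298).
D = 22100 m.
g^-0.2 = 1.8^-0.2 = 0.8891
D / (0.0093 × 0.8891) = 22100 / (8.269 × 10^-3) = 2.673 × 10^6
E = (2.673 × 10^6)^3.3557 = 3.690 × 10^21 J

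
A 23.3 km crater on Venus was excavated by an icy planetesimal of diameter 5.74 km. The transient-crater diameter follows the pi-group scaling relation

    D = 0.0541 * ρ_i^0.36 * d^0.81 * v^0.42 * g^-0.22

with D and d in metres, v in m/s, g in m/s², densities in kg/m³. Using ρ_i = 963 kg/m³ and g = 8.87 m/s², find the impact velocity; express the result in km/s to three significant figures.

Rearranging for v: v = [D / (0.0541 · 963^0.36 · 5740^0.81 · 8.87^-0.22)]^(1/0.42).
D = 23300 m.
963^0.36 = 11.86
5740^0.81 = 1108
8.87^-0.22 = 0.6187
Denominator = 0.0541 × 11.86 × 1108 × 0.6187 = 439.8
D / 439.8 = 23300 / 439.8 = 52.98
v = 52.98^(1/0.42) = 52.98^2.381 = 12738 m/s

v ≈ 12.7 km/s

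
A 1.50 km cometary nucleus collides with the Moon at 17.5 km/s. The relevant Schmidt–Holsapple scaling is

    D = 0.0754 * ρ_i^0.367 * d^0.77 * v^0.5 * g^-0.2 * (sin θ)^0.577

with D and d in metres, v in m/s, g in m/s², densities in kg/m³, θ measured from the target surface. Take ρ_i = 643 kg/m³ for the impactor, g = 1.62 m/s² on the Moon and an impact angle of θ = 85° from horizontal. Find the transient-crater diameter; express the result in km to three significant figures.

In SI units: d = 1500 m, v = 17500 m/s.
ρ_i^0.367 = 643^0.367 = 10.73
d^0.77 = 1500^0.77 = 279.0
v^0.5 = 17500^0.5 = 132.3
g^-0.2 = 1.62^-0.2 = 0.9080
(sin 85°)^0.577 = 0.9962^0.577 = 0.9978
D = 0.0754 × 10.73 × 279.0 × 132.3 × 0.9080 × 0.9978 = 27056 m
   = 27.06 km

D ≈ 27.1 km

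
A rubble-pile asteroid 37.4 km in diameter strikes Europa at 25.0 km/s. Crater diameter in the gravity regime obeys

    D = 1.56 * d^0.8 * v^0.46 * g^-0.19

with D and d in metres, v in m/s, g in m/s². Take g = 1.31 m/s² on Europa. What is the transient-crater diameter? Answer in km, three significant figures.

D ≈ 712 km

In SI units: d = 37400 m, v = 25000 m/s.
d^0.8 = 37400^0.8 = 4553
v^0.46 = 25000^0.46 = 105.5
g^-0.19 = 1.31^-0.19 = 0.9500
D = 1.56 × 4553 × 105.5 × 0.9500 = 7.119 × 10^5 m
   = 711.9 km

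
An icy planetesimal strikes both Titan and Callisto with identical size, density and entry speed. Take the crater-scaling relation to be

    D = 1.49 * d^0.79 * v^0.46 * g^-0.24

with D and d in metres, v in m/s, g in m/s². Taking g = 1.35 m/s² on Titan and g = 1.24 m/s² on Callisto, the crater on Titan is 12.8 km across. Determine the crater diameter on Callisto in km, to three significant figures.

All impactor-dependent factors cancel in the ratio, leaving D_Callisto/D_Titan = (g_Callisto/g_Titan)^-0.24.
(1.24/1.35)^-0.24 = 0.9185^-0.24 = 1.021
D_Callisto = 1.021 × 12.8 km = 13.1 km

D ≈ 13.1 km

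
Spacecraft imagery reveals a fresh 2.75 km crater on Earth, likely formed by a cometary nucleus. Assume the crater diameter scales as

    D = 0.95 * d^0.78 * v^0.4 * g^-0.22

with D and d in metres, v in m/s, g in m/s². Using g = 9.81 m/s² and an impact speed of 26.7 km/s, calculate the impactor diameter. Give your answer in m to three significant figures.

Rearranging for d: d = [D / (0.95 · 26700^0.4 · 9.81^-0.22)]^(1/0.78).
D = 2750 m.
26700^0.4 = 58.97
9.81^-0.22 = 0.6051
Denominator = 0.95 × 58.97 × 0.6051 = 33.90
D / 33.90 = 2750 / 33.90 = 81.12
d = 81.12^(1/0.78) = 81.12^1.2821 = 280.3 m

d ≈ 280 m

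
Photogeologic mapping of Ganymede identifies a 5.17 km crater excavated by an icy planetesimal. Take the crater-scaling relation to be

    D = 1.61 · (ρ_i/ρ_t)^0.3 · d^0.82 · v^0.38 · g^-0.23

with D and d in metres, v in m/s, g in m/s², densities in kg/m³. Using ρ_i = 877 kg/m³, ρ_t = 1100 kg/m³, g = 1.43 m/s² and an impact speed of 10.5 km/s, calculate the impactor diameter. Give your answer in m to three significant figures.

d ≈ 311 m

Rearranging for d: d = [D / (1.61 · (877/1100)^0.3 · 10500^0.38 · 1.43^-0.23)]^(1/0.82).
D = 5170 m.
(877/1100)^0.3 = 0.9343
10500^0.38 = 33.73
1.43^-0.23 = 0.9210
Denominator = 1.61 × 0.9343 × 33.73 × 0.9210 = 46.73
D / 46.73 = 5170 / 46.73 = 110.6
d = 110.6^(1/0.82) = 110.6^1.2195 = 310.7 m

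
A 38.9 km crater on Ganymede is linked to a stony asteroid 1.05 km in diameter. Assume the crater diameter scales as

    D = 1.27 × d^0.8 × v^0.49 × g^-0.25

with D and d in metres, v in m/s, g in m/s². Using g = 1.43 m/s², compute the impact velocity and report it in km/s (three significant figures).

v ≈ 20.0 km/s

Rearranging for v: v = [D / (1.27 · 1050^0.8 · 1.43^-0.25)]^(1/0.49).
D = 38900 m.
1050^0.8 = 261.2
1.43^-0.25 = 0.9145
Denominator = 1.27 × 261.2 × 0.9145 = 303.4
D / 303.4 = 38900 / 303.4 = 128.2
v = 128.2^(1/0.49) = 128.2^2.0408 = 20034 m/s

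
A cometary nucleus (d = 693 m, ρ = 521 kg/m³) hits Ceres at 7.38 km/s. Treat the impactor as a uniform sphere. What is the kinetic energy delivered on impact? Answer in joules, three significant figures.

v = 7380 m/s.
Mass m = (π/6) ρ d³ = (π/6) × 521 × (693)³ = 9.079 × 10^10 kg
E = ½ m v² = 0.5 × 9.079 × 10^10 × (7380)² = 2.472 × 10^18 J

E ≈ 2.47 × 10^18 J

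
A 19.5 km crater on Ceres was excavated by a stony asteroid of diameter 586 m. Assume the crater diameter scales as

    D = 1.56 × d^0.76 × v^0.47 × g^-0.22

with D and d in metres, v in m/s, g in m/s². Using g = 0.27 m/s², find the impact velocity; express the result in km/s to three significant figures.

v ≈ 9.44 km/s

Rearranging for v: v = [D / (1.56 · 586^0.76 · 0.27^-0.22)]^(1/0.47).
D = 19500 m.
586^0.76 = 126.9
0.27^-0.22 = 1.334
Denominator = 1.56 × 126.9 × 1.334 = 264.1
D / 264.1 = 19500 / 264.1 = 73.84
v = 73.84^(1/0.47) = 73.84^2.1277 = 9444 m/s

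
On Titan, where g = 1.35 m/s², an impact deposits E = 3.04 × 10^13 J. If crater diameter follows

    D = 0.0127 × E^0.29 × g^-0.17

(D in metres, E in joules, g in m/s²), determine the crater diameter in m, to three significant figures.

E^0.29 = (3.04 × 10^13)^0.29 = 8.129 × 10^3
g^-0.17 = 1.35^-0.17 = 0.9503
D = 0.0127 × 8.129 × 10^3 × 0.9503 = 98.11 m

D ≈ 98.1 m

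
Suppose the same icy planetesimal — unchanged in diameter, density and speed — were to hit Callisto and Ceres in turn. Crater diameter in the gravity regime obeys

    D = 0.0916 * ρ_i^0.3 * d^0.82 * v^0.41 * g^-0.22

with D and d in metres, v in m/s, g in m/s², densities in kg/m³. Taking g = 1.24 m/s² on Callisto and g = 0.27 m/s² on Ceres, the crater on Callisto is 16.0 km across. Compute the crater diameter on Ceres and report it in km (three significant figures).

All impactor-dependent factors cancel in the ratio, leaving D_Ceres/D_Callisto = (g_Ceres/g_Callisto)^-0.22.
(0.27/1.24)^-0.22 = 0.2177^-0.22 = 1.399
D_Ceres = 1.399 × 16.0 km = 22.4 km

D ≈ 22.4 km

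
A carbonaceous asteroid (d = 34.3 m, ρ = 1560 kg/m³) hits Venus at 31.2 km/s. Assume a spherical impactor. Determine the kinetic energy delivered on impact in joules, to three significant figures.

v = 31200 m/s.
Mass m = (π/6) ρ d³ = (π/6) × 1560 × (34.3)³ = 3.296 × 10^7 kg
E = ½ m v² = 0.5 × 3.296 × 10^7 × (31200)² = 1.604 × 10^16 J

E ≈ 1.60 × 10^16 J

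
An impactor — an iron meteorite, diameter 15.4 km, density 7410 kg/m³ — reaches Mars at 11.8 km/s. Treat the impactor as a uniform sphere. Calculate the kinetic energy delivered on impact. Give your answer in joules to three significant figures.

d = 15400 m; v = 11800 m/s.
Mass m = (π/6) ρ d³ = (π/6) × 7410 × (15400)³ = 1.417 × 10^16 kg
E = ½ m v² = 0.5 × 1.417 × 10^16 × (11800)² = 9.865 × 10^23 J

E ≈ 9.87 × 10^23 J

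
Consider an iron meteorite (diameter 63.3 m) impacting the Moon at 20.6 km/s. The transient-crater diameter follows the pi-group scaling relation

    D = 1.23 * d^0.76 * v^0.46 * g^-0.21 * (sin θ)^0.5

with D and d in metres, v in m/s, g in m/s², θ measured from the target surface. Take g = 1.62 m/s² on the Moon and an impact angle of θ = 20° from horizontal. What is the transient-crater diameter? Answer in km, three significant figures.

D ≈ 1.47 km

In SI units: v = 20600 m/s.
d^0.76 = 63.3^0.76 = 23.39
v^0.46 = 20600^0.46 = 96.47
g^-0.21 = 1.62^-0.21 = 0.9037
(sin 20°)^0.5 = 0.3420^0.5 = 0.5848
D = 1.23 × 23.39 × 96.47 × 0.9037 × 0.5848 = 1467 m
   = 1.467 km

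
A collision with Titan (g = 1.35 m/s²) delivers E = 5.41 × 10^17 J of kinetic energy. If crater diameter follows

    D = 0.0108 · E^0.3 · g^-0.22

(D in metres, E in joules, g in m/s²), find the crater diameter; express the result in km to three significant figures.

D ≈ 2.11 km

E^0.3 = (5.41 × 10^17)^0.3 = 2.089 × 10^5
g^-0.22 = 1.35^-0.22 = 0.9361
D = 0.0108 × 2.089 × 10^5 × 0.9361 = 2112 m
   = 2.112 km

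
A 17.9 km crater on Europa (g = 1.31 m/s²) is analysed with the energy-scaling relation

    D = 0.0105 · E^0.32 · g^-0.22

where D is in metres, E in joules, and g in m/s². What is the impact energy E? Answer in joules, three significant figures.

Rearranging: E = [D / (0.0105 · g^-0.22)]^(1/0.32).
D = 17900 m.
g^-0.22 = 1.31^-0.22 = 0.9423
D / (0.0105 × 0.9423) = 17900 / (9.894 × 10^-3) = 1.809 × 10^6
E = (1.809 × 10^6)^3.125 = 3.585 × 10^19 J

E ≈ 3.59 × 10^19 J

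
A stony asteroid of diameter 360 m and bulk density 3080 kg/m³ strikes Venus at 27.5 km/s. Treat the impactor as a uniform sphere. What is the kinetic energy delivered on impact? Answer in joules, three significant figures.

v = 27500 m/s.
Mass m = (π/6) ρ d³ = (π/6) × 3080 × (360)³ = 7.524 × 10^10 kg
E = ½ m v² = 0.5 × 7.524 × 10^10 × (27500)² = 2.845 × 10^19 J

E ≈ 2.85 × 10^19 J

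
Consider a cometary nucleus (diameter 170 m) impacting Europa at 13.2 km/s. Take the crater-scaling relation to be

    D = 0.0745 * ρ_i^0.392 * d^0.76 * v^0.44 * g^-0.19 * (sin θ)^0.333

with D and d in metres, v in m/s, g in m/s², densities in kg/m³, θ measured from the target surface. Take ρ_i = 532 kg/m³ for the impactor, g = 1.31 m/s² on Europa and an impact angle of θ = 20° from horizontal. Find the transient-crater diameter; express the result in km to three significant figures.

D ≈ 1.87 km

In SI units: v = 13200 m/s.
ρ_i^0.392 = 532^0.392 = 11.71
d^0.76 = 170^0.76 = 49.56
v^0.44 = 13200^0.44 = 65.02
g^-0.19 = 1.31^-0.19 = 0.9500
(sin 20°)^0.333 = 0.3420^0.333 = 0.6996
D = 0.0745 × 11.71 × 49.56 × 65.02 × 0.9500 × 0.6996 = 1868 m
   = 1.868 km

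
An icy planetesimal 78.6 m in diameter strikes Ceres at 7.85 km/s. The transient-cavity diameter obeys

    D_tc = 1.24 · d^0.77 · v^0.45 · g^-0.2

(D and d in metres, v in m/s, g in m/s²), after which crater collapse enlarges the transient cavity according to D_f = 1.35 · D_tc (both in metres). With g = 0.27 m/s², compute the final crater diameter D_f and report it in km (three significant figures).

v = 7850 m/s.
d^0.77 = 78.6^0.77 = 28.81
v^0.45 = 7850^0.45 = 56.58
g^-0.2 = 0.27^-0.2 = 1.299
D_tc = 1.24 × 28.81 × 56.58 × 1.299 = 2626 m
D_f = 1.35 × 2626 = 3545 m
     = 3.545 km

D_f ≈ 3.55 km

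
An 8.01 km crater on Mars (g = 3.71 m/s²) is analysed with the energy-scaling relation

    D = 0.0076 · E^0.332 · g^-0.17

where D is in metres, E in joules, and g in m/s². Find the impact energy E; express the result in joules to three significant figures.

E ≈ 2.71 × 10^18 J

Rearranging: E = [D / (0.0076 · g^-0.17)]^(1/0.332).
D = 8010 m.
g^-0.17 = 3.71^-0.17 = 0.8002
D / (0.0076 × 0.8002) = 8010 / (6.082 × 10^-3) = 1.317 × 10^6
E = (1.317 × 10^6)^3.012 = 2.705 × 10^18 J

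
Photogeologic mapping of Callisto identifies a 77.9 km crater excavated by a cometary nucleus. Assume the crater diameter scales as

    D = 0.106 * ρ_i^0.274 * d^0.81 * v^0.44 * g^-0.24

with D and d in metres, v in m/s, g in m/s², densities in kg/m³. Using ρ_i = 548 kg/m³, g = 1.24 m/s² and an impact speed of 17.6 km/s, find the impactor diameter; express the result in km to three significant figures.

d ≈ 10.9 km

Rearranging for d: d = [D / (0.106 · 548^0.274 · 17600^0.44 · 1.24^-0.24)]^(1/0.81).
D = 77900 m.
548^0.274 = 5.629
17600^0.44 = 73.79
1.24^-0.24 = 0.9497
Denominator = 0.106 × 5.629 × 73.79 × 0.9497 = 41.81
D / 41.81 = 77900 / 41.81 = 1863
d = 1863^(1/0.81) = 1863^1.2346 = 10899 m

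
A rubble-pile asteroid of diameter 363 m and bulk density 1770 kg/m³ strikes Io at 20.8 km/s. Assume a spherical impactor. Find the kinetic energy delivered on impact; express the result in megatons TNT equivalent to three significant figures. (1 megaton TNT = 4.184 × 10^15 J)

E ≈ 2290 Mt TNT

v = 20800 m/s.
Mass m = (π/6) ρ d³ = (π/6) × 1770 × (363)³ = 4.433 × 10^10 kg
E = ½ m v² = 0.5 × 4.433 × 10^10 × (20800)² = 9.589 × 10^18 J
   = 9.589 × 10^18 / 4.184×10^15 = 2292 Mt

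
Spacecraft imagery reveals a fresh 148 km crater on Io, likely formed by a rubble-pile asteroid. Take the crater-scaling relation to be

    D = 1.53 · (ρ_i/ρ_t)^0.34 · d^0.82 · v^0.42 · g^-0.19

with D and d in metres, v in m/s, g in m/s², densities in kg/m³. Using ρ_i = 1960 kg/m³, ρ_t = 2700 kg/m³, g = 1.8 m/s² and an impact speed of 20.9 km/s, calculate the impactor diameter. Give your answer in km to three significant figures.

d ≈ 9.64 km

Rearranging for d: d = [D / (1.53 · (1960/2700)^0.34 · 20900^0.42 · 1.8^-0.19)]^(1/0.82).
D = 148000 m.
(1960/2700)^0.34 = 0.8968
20900^0.42 = 65.23
1.8^-0.19 = 0.8943
Denominator = 1.53 × 0.8968 × 65.23 × 0.8943 = 80.04
D / 80.04 = 148000 / 80.04 = 1849
d = 1849^(1/0.82) = 1849^1.2195 = 9639 m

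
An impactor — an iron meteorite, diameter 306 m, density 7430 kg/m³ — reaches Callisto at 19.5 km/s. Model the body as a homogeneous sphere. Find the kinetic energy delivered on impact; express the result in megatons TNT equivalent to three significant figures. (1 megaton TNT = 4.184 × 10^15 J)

v = 19500 m/s.
Mass m = (π/6) ρ d³ = (π/6) × 7430 × (306)³ = 1.115 × 10^11 kg
E = ½ m v² = 0.5 × 1.115 × 10^11 × (19500)² = 2.120 × 10^19 J
   = 2.120 × 10^19 / 4.184×10^15 = 5067 Mt

E ≈ 5070 Mt TNT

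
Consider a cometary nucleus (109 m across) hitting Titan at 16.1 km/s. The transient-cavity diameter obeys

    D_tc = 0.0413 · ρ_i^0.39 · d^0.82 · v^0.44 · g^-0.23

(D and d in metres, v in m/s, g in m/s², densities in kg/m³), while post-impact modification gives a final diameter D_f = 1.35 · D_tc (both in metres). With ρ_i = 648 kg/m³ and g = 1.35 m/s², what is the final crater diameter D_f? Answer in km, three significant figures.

v = 16100 m/s.
ρ_i^0.39 = 648^0.39 = 12.49
d^0.82 = 109^0.82 = 46.85
v^0.44 = 16100^0.44 = 70.96
g^-0.23 = 1.35^-0.23 = 0.9333
D_tc = 0.0413 × 12.49 × 46.85 × 70.96 × 0.9333 = 1601 m
D_f = 1.35 × 1601 = 2161 m
     = 2.161 km

D_f ≈ 2.16 km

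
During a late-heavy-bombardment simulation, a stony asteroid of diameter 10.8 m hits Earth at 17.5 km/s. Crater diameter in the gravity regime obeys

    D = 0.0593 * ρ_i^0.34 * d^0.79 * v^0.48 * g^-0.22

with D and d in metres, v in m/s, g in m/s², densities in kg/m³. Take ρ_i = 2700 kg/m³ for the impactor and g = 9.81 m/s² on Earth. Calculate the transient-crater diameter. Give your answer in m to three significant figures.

D ≈ 376 m

In SI units: v = 17500 m/s.
ρ_i^0.34 = 2700^0.34 = 14.68
d^0.79 = 10.8^0.79 = 6.552
v^0.48 = 17500^0.48 = 108.8
g^-0.22 = 9.81^-0.22 = 0.6051
D = 0.0593 × 14.68 × 6.552 × 108.8 × 0.6051 = 375.5 m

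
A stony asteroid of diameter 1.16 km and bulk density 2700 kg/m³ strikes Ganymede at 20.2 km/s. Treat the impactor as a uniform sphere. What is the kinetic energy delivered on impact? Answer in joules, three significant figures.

d = 1160 m; v = 20200 m/s.
Mass m = (π/6) ρ d³ = (π/6) × 2700 × (1160)³ = 2.207 × 10^12 kg
E = ½ m v² = 0.5 × 2.207 × 10^12 × (20200)² = 4.503 × 10^20 J

E ≈ 4.50 × 10^20 J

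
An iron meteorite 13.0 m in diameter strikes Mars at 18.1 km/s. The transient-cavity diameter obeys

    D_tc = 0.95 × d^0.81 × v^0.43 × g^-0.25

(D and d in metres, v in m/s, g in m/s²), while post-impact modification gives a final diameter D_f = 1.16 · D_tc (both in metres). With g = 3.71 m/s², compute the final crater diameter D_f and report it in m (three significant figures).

D_f ≈ 429 m

v = 18100 m/s.
d^0.81 = 13^0.81 = 7.985
v^0.43 = 18100^0.43 = 67.73
g^-0.25 = 3.71^-0.25 = 0.7205
D_tc = 0.95 × 7.985 × 67.73 × 0.7205 = 370.2 m
D_f = 1.16 × 370.2 = 429.4 m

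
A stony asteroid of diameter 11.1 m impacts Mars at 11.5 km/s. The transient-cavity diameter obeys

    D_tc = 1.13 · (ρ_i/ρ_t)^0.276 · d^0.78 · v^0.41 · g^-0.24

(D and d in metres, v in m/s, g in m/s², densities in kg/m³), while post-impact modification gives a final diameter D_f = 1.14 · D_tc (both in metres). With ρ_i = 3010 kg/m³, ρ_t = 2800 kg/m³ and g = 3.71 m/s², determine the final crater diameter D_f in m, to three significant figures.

D_f ≈ 290 m

v = 11500 m/s.
(ρ_i/ρ_t)^0.276 = (3010/2800)^0.276 = 1.020
d^0.78 = 11.1^0.78 = 6.537
v^0.41 = 11500^0.41 = 46.23
g^-0.24 = 3.71^-0.24 = 0.7300
D_tc = 1.13 × 1.020 × 6.537 × 46.23 × 0.7300 = 254.3 m
D_f = 1.14 × 254.3 = 289.9 m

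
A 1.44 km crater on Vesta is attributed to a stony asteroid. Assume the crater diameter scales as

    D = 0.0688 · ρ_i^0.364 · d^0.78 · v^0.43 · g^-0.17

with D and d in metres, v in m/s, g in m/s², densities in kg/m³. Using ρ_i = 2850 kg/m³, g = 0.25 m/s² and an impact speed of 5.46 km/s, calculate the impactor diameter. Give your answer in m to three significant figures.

Rearranging for d: d = [D / (0.0688 · 2850^0.364 · 5460^0.43 · 0.25^-0.17)]^(1/0.78).
D = 1440 m.
2850^0.364 = 18.10
5460^0.43 = 40.46
0.25^-0.17 = 1.266
Denominator = 0.0688 × 18.10 × 40.46 × 1.266 = 63.79
D / 63.79 = 1440 / 63.79 = 22.57
d = 22.57^(1/0.78) = 22.57^1.2821 = 54.37 m

d ≈ 54.4 m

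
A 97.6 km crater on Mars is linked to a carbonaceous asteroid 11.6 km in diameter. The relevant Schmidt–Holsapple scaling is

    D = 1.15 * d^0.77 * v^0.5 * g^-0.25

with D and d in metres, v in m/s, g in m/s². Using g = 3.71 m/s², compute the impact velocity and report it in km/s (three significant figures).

v ≈ 7.64 km/s

Rearranging for v: v = [D / (1.15 · 11600^0.77 · 3.71^-0.25)]^(1/0.5).
D = 97600 m.
11600^0.77 = 1348
3.71^-0.25 = 0.7205
Denominator = 1.15 × 1348 × 0.7205 = 1117
D / 1117 = 97600 / 1117 = 87.38
v = 87.38^(1/0.5) = 87.38^2 = 7635 m/s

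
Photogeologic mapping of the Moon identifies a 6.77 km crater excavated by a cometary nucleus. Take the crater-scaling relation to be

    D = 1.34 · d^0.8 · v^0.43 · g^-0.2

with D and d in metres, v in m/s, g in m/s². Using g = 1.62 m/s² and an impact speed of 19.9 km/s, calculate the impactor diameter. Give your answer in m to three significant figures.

d ≈ 235 m

Rearranging for d: d = [D / (1.34 · 19900^0.43 · 1.62^-0.2)]^(1/0.8).
D = 6770 m.
19900^0.43 = 70.55
1.62^-0.2 = 0.9080
Denominator = 1.34 × 70.55 × 0.9080 = 85.84
D / 85.84 = 6770 / 85.84 = 78.87
d = 78.87^(1/0.8) = 78.87^1.25 = 235.0 m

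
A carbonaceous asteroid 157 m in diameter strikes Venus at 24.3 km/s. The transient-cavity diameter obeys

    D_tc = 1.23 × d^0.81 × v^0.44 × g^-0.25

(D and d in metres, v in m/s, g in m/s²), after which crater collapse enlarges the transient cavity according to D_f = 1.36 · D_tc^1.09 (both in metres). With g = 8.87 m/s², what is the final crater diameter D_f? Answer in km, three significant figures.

D_f ≈ 10.4 km

v = 24300 m/s.
d^0.81 = 157^0.81 = 60.07
v^0.44 = 24300^0.44 = 85.05
g^-0.25 = 8.87^-0.25 = 0.5795
D_tc = 1.23 × 60.07 × 85.05 × 0.5795 = 3642 m
D_f = 1.36 × (3642)^1.09 = 10361 m
     = 10.36 km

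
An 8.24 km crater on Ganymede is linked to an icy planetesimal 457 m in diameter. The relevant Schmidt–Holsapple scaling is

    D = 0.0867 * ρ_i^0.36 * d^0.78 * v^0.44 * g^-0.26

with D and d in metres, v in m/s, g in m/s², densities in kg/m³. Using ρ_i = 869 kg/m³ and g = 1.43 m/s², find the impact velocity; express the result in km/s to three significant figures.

v ≈ 19.3 km/s

Rearranging for v: v = [D / (0.0867 · 869^0.36 · 457^0.78 · 1.43^-0.26)]^(1/0.44).
D = 8240 m.
869^0.36 = 11.43
457^0.78 = 118.8
1.43^-0.26 = 0.9112
Denominator = 0.0867 × 11.43 × 118.8 × 0.9112 = 107.3
D / 107.3 = 8240 / 107.3 = 76.79
v = 76.79^(1/0.44) = 76.79^2.2727 = 19263 m/s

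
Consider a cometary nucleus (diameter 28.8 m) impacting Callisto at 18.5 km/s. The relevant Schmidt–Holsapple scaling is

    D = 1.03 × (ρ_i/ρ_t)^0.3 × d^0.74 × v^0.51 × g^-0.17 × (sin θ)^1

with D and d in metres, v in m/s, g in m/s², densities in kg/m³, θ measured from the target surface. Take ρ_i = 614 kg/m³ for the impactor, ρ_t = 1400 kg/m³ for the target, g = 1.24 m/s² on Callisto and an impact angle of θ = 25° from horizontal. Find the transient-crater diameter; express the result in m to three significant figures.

In SI units: v = 18500 m/s.
(ρ_i/ρ_t)^0.3 = (614/1400)^0.3 = 0.7809
d^0.74 = 28.8^0.74 = 12.02
v^0.51 = 18500^0.51 = 150.1
g^-0.17 = 1.24^-0.17 = 0.9641
(sin 25°)^1 = 0.4226^1 = 0.4226
D = 1.03 × 0.7809 × 12.02 × 150.1 × 0.9641 × 0.4226 = 591.2 m

D ≈ 591 m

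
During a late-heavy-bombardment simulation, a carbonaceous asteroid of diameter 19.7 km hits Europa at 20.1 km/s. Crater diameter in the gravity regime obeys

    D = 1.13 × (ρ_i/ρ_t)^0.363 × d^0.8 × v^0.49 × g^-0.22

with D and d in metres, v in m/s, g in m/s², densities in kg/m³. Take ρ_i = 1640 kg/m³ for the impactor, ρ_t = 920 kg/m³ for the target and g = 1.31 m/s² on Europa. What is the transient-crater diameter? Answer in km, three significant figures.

In SI units: d = 19700 m, v = 20100 m/s.
(ρ_i/ρ_t)^0.363 = (1640/920)^0.363 = 1.233
d^0.8 = 19700^0.8 = 2726
v^0.49 = 20100^0.49 = 128.4
g^-0.22 = 1.31^-0.22 = 0.9423
D = 1.13 × 1.233 × 2726 × 128.4 × 0.9423 = 4.595 × 10^5 m
   = 459.5 km

D ≈ 460 km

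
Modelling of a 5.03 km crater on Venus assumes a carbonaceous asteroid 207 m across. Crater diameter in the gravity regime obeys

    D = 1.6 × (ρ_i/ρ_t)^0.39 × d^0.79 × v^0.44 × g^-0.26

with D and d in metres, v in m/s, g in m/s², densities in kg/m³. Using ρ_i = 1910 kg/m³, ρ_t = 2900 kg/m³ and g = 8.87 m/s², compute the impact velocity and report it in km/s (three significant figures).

Rearranging for v: v = [D / (1.6 · (1910/2900)^0.39 · 207^0.79 · 8.87^-0.26)]^(1/0.44).
D = 5030 m.
(1910/2900)^0.39 = 0.8497
207^0.79 = 67.55
8.87^-0.26 = 0.5669
Denominator = 1.6 × 0.8497 × 67.55 × 0.5669 = 52.06
D / 52.06 = 5030 / 52.06 = 96.62
v = 96.62^(1/0.44) = 96.62^2.2727 = 32468 m/s

v ≈ 32.5 km/s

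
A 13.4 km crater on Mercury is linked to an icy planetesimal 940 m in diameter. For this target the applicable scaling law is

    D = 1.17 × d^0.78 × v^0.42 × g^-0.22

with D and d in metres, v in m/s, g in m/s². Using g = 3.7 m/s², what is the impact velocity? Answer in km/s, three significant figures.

v ≈ 27.6 km/s

Rearranging for v: v = [D / (1.17 · 940^0.78 · 3.7^-0.22)]^(1/0.42).
D = 13400 m.
940^0.78 = 208.5
3.7^-0.22 = 0.7499
Denominator = 1.17 × 208.5 × 0.7499 = 182.9
D / 182.9 = 13400 / 182.9 = 73.26
v = 73.26^(1/0.42) = 73.26^2.381 = 27558 m/s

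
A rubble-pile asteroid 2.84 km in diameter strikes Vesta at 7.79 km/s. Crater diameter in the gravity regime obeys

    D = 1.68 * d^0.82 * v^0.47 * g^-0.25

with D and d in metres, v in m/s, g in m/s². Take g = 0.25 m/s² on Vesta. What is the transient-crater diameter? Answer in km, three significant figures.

D ≈ 109 km

In SI units: d = 2840 m, v = 7790 m/s.
d^0.82 = 2840^0.82 = 678.8
v^0.47 = 7790^0.47 = 67.46
g^-0.25 = 0.25^-0.25 = 1.414
D = 1.68 × 678.8 × 67.46 × 1.414 = 1.088 × 10^5 m
   = 108.8 km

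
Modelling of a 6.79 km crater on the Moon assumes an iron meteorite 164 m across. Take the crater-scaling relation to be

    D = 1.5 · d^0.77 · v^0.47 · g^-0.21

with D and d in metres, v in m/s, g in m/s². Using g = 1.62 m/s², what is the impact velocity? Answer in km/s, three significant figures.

v ≈ 17.5 km/s

Rearranging for v: v = [D / (1.5 · 164^0.77 · 1.62^-0.21)]^(1/0.47).
D = 6790 m.
164^0.77 = 50.75
1.62^-0.21 = 0.9037
Denominator = 1.5 × 50.75 × 0.9037 = 68.79
D / 68.79 = 6790 / 68.79 = 98.71
v = 98.71^(1/0.47) = 98.71^2.1277 = 17515 m/s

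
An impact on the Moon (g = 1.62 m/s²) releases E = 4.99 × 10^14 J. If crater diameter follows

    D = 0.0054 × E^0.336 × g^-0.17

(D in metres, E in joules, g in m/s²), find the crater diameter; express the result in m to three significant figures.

D ≈ 432 m

E^0.336 = (4.99 × 10^14)^0.336 = 8.681 × 10^4
g^-0.17 = 1.62^-0.17 = 0.9213
D = 0.0054 × 8.681 × 10^4 × 0.9213 = 431.9 m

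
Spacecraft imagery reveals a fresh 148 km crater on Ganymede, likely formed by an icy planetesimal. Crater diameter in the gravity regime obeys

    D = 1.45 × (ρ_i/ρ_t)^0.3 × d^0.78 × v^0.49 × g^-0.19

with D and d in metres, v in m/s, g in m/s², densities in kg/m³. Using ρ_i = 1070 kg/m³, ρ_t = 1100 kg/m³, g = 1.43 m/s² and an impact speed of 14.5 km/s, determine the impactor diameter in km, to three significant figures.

d ≈ 7.08 km

Rearranging for d: d = [D / (1.45 · (1070/1100)^0.3 · 14500^0.49 · 1.43^-0.19)]^(1/0.78).
D = 148000 m.
(1070/1100)^0.3 = 0.9917
14500^0.49 = 109.4
1.43^-0.19 = 0.9343
Denominator = 1.45 × 0.9917 × 109.4 × 0.9343 = 147.0
D / 147.0 = 148000 / 147.0 = 1007
d = 1007^(1/0.78) = 1007^1.2821 = 7082 m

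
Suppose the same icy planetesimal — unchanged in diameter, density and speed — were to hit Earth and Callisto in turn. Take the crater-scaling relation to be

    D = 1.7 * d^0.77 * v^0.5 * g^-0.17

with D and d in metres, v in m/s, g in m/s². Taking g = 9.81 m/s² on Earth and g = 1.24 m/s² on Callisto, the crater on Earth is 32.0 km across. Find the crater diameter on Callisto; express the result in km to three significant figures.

All impactor-dependent factors cancel in the ratio, leaving D_Callisto/D_Earth = (g_Callisto/g_Earth)^-0.17.
(1.24/9.81)^-0.17 = 0.1264^-0.17 = 1.421
D_Callisto = 1.421 × 32.0 km = 45.5 km

D ≈ 45.5 km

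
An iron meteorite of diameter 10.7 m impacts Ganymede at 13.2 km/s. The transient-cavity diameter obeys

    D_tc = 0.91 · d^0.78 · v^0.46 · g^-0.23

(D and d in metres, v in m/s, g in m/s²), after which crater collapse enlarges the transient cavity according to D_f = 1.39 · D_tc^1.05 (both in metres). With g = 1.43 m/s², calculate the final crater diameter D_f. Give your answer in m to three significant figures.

D_f ≈ 787 m

v = 13200 m/s.
d^0.78 = 10.7^0.78 = 6.352
v^0.46 = 13200^0.46 = 78.61
g^-0.23 = 1.43^-0.23 = 0.9210
D_tc = 0.91 × 6.352 × 78.61 × 0.9210 = 418.5 m
D_f = 1.39 × (418.5)^1.05 = 786.7 m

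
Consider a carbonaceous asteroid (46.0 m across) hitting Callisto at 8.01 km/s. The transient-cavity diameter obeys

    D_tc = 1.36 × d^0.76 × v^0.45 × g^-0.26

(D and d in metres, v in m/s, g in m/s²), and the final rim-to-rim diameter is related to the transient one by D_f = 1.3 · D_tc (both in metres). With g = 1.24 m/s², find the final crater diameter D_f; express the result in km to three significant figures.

D_f ≈ 1.75 km

v = 8010 m/s.
d^0.76 = 46^0.76 = 18.35
v^0.45 = 8010^0.45 = 57.10
g^-0.26 = 1.24^-0.26 = 0.9456
D_tc = 1.36 × 18.35 × 57.10 × 0.9456 = 1347 m
D_f = 1.3 × 1347 = 1751 m
     = 1.751 km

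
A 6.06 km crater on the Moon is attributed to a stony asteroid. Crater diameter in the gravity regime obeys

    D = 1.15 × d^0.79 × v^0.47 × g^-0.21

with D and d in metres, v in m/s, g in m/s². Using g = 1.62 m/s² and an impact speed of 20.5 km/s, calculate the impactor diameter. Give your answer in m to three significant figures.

d ≈ 159 m

Rearranging for d: d = [D / (1.15 · 20500^0.47 · 1.62^-0.21)]^(1/0.79).
D = 6060 m.
20500^0.47 = 106.3
1.62^-0.21 = 0.9037
Denominator = 1.15 × 106.3 × 0.9037 = 110.5
D / 110.5 = 6060 / 110.5 = 54.84
d = 54.84^(1/0.79) = 54.84^1.2658 = 159.0 m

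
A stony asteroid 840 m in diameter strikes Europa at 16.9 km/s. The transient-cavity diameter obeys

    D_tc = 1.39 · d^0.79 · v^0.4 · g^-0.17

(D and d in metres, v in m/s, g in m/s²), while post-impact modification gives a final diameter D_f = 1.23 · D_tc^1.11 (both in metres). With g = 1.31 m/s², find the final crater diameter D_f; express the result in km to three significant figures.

D_f ≈ 46.6 km

v = 16900 m/s.
d^0.79 = 840^0.79 = 204.3
v^0.4 = 16900^0.4 = 49.11
g^-0.17 = 1.31^-0.17 = 0.9551
D_tc = 1.39 × 204.3 × 49.11 × 0.9551 = 13320 m
D_f = 1.23 × (13320)^1.11 = 46570 m
     = 46.57 km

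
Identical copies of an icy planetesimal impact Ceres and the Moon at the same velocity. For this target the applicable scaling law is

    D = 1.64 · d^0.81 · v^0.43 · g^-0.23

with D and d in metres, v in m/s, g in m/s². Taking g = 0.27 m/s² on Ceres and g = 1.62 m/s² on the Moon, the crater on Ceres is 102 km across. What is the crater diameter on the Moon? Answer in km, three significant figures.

D ≈ 67.6 km

All impactor-dependent factors cancel in the ratio, leaving D_Moon/D_Ceres = (g_Moon/g_Ceres)^-0.23.
(1.62/0.27)^-0.23 = 6.000^-0.23 = 0.6623
D_Moon = 0.6623 × 102 km = 67.6 km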